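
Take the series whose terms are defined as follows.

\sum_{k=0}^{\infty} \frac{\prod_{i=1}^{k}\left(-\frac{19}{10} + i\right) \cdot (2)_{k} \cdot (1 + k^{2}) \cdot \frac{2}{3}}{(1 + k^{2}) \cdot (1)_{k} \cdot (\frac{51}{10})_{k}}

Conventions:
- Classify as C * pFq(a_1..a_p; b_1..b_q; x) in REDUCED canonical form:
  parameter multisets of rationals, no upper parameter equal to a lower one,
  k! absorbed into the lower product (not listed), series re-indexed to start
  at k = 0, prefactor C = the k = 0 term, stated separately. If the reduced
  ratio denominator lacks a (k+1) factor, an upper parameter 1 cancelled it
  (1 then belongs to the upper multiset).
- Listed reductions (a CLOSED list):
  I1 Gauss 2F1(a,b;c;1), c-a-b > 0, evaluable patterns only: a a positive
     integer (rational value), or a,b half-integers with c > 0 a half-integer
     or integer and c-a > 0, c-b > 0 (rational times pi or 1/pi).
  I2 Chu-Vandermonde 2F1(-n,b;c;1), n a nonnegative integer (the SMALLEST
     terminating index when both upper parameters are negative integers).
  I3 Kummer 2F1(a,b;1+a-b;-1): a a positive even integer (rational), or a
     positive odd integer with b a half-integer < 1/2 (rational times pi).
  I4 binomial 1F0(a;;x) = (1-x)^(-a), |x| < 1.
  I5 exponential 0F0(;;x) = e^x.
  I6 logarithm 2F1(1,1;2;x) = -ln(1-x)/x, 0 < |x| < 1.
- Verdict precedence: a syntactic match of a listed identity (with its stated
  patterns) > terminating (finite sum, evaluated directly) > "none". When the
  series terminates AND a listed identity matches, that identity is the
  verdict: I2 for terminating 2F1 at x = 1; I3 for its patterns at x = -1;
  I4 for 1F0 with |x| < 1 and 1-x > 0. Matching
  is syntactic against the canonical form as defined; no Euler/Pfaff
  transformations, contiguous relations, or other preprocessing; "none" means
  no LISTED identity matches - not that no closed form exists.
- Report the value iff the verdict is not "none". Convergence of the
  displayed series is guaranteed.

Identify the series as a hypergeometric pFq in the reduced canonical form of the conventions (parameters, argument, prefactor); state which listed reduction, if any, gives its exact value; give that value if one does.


The tell: t_0 = \frac{2}{3} here, and the running product (C = 2/3, x = 1) telescopes to a rising factorial.
Consecutive-term ratio: r(k) = 1 * (k-\frac{9}{10}) (k+2) / [(k+\frac{51}{10}) (k+1)] - poly over poly, x = 1 from leading terms; C = \frac{2}{3} at k = 0.

With C = \frac{2}{3}: the canonical form is 2F1(-\frac{9}{10}, 2; \frac{51}{10}; 1). Verdict: Gauss (I1, integer-parameter pattern) matches (x = 1: the Gamma ratio telescopes since c-a-b = 4 > 0 and a = 2 in Z>0). Hence: \frac{1271}{3000}.


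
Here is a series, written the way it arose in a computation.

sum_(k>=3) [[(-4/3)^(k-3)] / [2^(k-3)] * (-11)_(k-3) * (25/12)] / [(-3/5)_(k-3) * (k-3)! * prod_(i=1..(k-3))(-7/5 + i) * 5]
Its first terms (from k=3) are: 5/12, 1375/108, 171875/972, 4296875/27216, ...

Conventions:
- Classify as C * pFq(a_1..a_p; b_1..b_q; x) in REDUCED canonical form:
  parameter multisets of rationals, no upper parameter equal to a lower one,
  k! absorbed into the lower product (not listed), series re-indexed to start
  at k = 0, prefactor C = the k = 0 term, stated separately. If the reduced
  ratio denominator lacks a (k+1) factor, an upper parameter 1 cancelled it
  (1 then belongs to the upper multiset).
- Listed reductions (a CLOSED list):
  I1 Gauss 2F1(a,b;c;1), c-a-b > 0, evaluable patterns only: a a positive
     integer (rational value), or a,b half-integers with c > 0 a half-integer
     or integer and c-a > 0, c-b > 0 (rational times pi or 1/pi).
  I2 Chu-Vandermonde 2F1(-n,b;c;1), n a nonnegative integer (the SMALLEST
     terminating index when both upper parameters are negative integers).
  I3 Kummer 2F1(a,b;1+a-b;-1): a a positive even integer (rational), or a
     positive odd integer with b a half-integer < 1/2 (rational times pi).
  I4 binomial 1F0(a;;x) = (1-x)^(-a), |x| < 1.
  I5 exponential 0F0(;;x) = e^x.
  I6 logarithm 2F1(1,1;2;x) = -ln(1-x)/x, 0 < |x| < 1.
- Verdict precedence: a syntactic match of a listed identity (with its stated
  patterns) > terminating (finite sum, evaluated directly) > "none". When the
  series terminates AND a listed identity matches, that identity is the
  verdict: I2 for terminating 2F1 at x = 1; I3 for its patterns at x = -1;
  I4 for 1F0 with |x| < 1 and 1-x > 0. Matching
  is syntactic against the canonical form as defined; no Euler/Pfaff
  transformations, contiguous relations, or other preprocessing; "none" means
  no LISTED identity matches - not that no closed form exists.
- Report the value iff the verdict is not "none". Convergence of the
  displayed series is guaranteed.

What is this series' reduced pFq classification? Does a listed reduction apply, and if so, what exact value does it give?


Key step: x = (-2/3) and the constant factors (C = 5/12) combine into one prefactor.
Consecutive-term ratio: r(k) = (-2/3) * (k-11) / [(k-3/5) (k-2/5) (k+1)] - rational in k. x = (-2/3); t_0 = 5/12; negate the roots.

Canonical form: C = 5/12 times 1F2 with upper {-11}, lower {-3/5, -2/5}, x = -2/3. Verdict: terminating (-11 upstairs). 12 nonzero terms in all; added directly. Its exact value is 88820267050109628963183748205045/231153269592768542186903543808.


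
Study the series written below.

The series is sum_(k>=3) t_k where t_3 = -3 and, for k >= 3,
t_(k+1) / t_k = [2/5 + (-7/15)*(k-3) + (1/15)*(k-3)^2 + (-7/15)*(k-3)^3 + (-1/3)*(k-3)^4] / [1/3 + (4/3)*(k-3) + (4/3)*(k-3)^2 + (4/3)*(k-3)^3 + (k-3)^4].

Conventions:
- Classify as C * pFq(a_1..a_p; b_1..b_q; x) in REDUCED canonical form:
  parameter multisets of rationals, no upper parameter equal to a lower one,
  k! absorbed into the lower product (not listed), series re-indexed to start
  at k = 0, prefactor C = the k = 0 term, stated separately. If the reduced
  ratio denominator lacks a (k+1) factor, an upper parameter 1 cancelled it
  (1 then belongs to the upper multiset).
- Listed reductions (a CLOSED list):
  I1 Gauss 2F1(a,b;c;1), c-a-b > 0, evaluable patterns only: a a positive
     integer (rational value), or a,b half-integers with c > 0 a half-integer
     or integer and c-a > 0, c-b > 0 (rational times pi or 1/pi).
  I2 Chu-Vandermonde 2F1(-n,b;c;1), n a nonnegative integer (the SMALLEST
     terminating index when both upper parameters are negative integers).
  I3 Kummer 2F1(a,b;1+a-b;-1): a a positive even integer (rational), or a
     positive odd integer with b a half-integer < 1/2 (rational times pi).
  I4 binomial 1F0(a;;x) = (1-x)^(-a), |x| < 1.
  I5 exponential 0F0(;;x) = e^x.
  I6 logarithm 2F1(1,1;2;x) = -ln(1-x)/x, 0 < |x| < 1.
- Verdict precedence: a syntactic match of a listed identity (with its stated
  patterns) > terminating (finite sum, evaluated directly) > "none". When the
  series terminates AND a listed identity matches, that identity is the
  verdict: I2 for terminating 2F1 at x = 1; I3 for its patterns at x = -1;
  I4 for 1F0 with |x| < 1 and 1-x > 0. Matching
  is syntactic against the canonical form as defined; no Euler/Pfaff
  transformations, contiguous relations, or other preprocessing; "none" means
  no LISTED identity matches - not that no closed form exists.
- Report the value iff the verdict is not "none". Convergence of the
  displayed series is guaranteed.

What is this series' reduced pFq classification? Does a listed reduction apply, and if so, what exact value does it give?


This is -3 * 2F1(-3/5, 2; 1/3; -1/3) in reduced canonical form. Verdict: none - at argument -1/3 the multisets {-3/5, 2} ; {1/3} match no listed identity.

Structural cue: t_0 = -3 here, and the ratio is unreduced: k^2 + 1 divides both sides (prefactor -3).
Term ratio: r(k) = (-1/3) * (k-3/5) (k+2) / [(k+1/3) (k+1)] - rational in k. x = (-1/3); t_0 = -3; negate the roots.


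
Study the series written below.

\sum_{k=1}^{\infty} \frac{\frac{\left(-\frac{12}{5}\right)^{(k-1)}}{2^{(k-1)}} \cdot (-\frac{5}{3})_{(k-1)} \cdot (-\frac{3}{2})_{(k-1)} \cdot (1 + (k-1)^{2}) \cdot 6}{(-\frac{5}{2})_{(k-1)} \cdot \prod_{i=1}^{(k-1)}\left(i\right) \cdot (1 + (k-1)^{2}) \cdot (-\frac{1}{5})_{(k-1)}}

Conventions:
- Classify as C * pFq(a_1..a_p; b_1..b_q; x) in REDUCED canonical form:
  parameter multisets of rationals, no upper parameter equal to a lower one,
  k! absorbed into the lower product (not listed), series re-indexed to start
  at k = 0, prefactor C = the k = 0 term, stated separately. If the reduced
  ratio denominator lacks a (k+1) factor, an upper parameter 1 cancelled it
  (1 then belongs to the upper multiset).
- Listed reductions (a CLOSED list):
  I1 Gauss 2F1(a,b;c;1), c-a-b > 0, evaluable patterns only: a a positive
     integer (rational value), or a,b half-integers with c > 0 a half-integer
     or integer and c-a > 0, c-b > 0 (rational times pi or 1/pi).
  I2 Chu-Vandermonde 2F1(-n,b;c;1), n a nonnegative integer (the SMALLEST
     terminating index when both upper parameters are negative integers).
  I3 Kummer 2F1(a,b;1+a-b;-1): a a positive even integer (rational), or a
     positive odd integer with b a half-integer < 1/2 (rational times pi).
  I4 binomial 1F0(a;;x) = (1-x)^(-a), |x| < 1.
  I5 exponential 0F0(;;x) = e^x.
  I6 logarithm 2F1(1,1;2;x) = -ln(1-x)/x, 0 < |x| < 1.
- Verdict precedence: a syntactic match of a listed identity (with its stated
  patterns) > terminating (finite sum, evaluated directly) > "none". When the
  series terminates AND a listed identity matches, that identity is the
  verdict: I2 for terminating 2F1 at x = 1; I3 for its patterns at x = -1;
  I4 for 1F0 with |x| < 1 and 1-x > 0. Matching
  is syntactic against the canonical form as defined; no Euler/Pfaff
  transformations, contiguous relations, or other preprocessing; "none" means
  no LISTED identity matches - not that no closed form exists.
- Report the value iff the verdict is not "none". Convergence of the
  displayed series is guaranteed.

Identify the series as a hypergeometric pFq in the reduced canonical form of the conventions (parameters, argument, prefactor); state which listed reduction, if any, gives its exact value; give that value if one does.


Reduced: x = -\frac{6}{5}, 2F2, upper = {-\frac{5}{3}, -\frac{3}{2}}, lower = {-\frac{5}{2}, -\frac{1}{5}}, C = 6. Verdict: none here - no I1-I6 shape fits x = -\frac{6}{5} with lower {-\frac{5}{2}, -\frac{1}{5}}.

The tell: t_0 being 6, the product of the first k integers (prefactor 6) is k!.
Adjacent-term ratio: r(k) = -\frac{6}{5} * (k-\frac{5}{3}) (k-\frac{3}{2}) / [(k-\frac{5}{2}) (k-\frac{1}{5}) (k+1)] - poly over poly, x = -\frac{6}{5} from leading terms; C = 6 at k = 0.


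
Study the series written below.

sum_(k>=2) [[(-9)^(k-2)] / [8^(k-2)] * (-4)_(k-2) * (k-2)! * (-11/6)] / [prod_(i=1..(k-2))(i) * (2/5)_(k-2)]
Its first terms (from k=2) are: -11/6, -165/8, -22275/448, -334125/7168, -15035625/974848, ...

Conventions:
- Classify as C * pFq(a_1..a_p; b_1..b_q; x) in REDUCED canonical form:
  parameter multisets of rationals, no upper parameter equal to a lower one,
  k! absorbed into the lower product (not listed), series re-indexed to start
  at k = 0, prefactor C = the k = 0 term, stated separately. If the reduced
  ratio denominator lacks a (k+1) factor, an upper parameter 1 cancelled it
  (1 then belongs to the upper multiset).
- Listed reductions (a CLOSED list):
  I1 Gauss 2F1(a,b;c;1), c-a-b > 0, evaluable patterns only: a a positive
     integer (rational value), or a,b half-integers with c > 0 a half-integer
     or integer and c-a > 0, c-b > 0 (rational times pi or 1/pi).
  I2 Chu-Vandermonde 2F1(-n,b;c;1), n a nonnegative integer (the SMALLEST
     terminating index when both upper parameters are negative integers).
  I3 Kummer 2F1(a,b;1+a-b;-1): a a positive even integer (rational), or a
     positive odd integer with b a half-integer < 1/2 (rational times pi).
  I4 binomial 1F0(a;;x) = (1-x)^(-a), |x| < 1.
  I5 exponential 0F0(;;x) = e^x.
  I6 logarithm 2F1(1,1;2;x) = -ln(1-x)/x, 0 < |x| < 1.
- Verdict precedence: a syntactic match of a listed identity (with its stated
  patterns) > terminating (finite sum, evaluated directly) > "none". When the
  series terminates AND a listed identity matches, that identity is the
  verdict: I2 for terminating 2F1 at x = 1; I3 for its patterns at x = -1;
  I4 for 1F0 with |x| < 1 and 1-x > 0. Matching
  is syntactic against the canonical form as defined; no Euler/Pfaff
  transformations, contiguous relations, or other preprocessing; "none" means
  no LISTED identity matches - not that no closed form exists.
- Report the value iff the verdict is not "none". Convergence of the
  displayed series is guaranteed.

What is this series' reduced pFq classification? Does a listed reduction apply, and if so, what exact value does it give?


With C = -11/6: the canonical form is 2F1(-4, 1; 2/5; -9/8). Verdict: terminating - the sum ends at index 4 because -4 is a negative integer; exact evaluation follows. Hence: -392521459/2924544.

Key observation: from the first term -11/6: the two geometric factors (prefactor -11/6) combine into one argument.
Adjacent-term ratio: r(k) = (-9/8) * (k-4) (k+1) / [(k+2/5) (k+1)] - rational in k. x = (-9/8); t_0 = -11/6; negate the roots.


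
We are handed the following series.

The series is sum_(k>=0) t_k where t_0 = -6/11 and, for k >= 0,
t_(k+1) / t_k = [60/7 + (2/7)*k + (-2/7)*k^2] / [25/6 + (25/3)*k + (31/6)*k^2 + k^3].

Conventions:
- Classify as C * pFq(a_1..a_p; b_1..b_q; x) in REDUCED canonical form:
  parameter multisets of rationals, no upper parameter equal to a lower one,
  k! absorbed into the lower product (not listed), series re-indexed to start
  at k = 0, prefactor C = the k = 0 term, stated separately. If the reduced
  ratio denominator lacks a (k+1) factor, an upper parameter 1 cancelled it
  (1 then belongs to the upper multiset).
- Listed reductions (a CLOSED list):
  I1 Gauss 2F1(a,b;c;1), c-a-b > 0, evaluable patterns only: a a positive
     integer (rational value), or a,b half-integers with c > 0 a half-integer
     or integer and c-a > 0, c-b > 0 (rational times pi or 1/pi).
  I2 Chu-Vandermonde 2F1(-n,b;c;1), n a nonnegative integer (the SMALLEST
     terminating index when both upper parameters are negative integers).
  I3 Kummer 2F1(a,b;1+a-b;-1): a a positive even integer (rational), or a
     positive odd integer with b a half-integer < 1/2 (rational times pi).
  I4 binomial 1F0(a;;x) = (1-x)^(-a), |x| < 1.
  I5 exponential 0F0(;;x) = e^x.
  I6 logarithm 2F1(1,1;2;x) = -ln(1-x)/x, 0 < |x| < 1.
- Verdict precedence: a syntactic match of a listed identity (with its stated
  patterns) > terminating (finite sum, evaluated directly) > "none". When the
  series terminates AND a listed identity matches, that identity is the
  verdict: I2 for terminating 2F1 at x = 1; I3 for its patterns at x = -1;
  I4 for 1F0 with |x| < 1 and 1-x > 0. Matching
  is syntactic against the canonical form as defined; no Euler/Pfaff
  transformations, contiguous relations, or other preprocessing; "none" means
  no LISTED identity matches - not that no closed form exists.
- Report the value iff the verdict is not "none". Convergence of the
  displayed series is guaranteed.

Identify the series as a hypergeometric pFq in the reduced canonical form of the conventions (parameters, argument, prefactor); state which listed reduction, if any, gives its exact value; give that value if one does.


Reduced: x = -2/7, 2F2, upper = {-6, 5}, lower = {5/3, 5/2}, C = -6/11. Verdict: terminating at k = 6: the factor (-6)_k kills every later term; summing the 7 survivors is exact. Its exact value is -13758130743402/6056149924825.

Structural cue: t_0 being -6/11, the expanded ratio factors over Q; C = -6/11, roots give parameters.
Adjacent-term ratio: r(k) = (-2/7) * (k-6) (k+5) / [(k+5/3) (k+5/2) (k+1)] - poly over poly, x = (-2/7) from leading terms; C = -6/11 at k = 0.


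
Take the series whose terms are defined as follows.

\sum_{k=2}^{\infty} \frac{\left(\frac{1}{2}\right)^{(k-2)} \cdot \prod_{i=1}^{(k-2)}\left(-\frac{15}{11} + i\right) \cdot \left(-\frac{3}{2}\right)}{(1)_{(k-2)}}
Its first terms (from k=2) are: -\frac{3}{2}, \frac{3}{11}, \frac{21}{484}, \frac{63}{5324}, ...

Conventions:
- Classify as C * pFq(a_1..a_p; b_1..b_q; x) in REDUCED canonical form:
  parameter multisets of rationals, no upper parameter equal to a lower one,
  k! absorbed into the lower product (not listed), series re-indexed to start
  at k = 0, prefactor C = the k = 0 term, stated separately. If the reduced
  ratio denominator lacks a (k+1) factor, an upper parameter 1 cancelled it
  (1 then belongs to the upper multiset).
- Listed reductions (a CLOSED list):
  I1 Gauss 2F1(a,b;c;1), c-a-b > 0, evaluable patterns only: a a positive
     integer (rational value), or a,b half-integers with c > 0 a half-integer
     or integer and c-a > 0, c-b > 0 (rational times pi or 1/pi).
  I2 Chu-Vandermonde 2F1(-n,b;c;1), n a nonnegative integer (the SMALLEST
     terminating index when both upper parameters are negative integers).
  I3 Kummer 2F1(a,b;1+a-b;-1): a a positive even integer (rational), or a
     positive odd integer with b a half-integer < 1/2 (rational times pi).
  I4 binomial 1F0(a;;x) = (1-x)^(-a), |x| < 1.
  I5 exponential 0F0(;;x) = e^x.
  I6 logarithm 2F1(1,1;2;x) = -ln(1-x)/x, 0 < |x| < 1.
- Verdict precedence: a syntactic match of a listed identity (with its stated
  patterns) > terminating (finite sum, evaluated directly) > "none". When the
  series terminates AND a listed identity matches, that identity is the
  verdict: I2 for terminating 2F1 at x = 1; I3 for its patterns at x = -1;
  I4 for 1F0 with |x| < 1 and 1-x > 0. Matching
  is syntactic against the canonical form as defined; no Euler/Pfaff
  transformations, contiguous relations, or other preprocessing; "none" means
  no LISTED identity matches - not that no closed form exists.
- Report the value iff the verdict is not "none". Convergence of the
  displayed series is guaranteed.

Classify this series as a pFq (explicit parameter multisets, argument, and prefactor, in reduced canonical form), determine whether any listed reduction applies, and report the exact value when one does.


This is -\frac{3}{2} * 1F0(-\frac{4}{11}; -; \frac{1}{2}) in reduced canonical form. Verdict: the binomial series (I4) applies (the 1F0 binomial series: exponent 4/11, x = \frac{1}{2}). Exact value: \left(-\frac{3}{2}\right) \cdot \left(\frac{1}{2}\right)^{\frac{4}{11}}.

Key observation: t_0 = -\frac{3}{2} here, and the running product (C = -3/2) telescopes to a rising factorial.
Consecutive-term ratio: r(k) = \frac{1}{2} * (k-\frac{4}{11}) / [(k+1)] - rational; roots negated = parameters, x = \frac{1}{2}, C = -\frac{3}{2}.


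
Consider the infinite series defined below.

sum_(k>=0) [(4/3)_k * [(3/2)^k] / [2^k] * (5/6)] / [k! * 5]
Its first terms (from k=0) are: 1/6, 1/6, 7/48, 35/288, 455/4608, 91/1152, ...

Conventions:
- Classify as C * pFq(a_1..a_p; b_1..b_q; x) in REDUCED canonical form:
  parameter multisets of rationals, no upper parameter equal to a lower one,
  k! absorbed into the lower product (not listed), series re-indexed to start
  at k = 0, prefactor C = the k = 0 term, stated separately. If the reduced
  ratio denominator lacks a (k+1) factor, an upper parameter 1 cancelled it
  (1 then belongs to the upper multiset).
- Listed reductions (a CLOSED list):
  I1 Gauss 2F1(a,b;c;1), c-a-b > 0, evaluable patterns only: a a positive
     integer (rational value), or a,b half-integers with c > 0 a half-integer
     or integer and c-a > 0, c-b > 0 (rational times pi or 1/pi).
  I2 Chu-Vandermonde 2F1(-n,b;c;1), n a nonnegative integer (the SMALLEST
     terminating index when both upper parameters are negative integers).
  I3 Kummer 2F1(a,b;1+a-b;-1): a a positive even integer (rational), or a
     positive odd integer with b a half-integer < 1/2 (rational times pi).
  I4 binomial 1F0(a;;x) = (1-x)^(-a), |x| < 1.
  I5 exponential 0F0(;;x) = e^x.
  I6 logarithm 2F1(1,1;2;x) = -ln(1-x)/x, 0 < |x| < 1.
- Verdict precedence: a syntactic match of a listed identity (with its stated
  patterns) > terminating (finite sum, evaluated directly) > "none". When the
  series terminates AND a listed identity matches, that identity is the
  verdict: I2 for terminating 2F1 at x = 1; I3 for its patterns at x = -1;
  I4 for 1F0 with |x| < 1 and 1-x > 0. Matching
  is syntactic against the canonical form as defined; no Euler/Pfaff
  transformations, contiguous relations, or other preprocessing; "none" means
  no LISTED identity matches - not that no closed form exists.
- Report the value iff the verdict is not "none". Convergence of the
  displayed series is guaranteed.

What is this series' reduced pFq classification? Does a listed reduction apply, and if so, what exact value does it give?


Prefactor 1/6, argument 3/4: 1F0 with upper {4/3} over lower {-}. Verdict: the I4 binomial reduction matches (the 1F0 binomial series: exponent -4/3, x = 3/4). Its exact value is (1/6) * (1/4)^(-4/3).

The tell: t_0 = 1/6 here, and the constant factors (C = 1/6) combine into one prefactor.
Term ratio: r(k) = (3/4) * (k+4/3) / [(k+1)] - poly over poly, x = (3/4) from leading terms; C = 1/6 at k = 0.


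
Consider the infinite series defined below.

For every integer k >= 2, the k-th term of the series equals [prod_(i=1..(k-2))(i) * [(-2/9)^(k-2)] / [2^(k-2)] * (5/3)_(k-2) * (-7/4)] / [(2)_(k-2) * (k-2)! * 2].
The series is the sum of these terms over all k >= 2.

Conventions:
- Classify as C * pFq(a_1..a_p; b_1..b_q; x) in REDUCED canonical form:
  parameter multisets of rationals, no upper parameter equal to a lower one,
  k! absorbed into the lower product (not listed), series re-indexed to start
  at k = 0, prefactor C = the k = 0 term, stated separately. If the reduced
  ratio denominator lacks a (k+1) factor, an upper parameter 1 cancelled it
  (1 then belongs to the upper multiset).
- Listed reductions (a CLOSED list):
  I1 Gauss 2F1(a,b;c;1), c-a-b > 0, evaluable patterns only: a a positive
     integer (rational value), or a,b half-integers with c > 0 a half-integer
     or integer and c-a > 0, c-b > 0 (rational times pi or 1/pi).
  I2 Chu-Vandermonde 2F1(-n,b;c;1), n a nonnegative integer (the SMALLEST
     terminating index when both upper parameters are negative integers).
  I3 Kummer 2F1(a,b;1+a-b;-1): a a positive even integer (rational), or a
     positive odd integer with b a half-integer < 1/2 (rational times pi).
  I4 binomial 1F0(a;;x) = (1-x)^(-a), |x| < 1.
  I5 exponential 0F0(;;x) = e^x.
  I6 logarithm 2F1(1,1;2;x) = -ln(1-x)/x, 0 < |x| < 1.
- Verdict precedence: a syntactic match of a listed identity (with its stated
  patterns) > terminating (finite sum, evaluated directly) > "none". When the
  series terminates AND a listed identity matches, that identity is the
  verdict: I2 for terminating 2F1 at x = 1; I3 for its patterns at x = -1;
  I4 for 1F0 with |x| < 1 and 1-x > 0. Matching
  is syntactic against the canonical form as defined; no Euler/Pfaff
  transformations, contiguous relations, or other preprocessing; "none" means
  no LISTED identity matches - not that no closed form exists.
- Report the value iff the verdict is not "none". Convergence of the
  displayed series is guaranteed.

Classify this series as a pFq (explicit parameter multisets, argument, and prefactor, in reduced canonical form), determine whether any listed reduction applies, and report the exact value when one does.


At argument -1/9: a 2F1 with upper {1, 5/3}, lower {2}, scaled by C = -7/8. Verdict: none. A 2F1 with upper {1, 5/3} fits none of I1-I6 at x = -1/9; the sum runs forever.

First insight: t_0 = -7/8 here, and the running product (prefactor -7/8) telescopes to a rising factorial.
Adjacent-term ratio: r(k) = (-1/9) * (k+1) (k+5/3) / [(k+2) (k+1)] ; factor over Q: parameters, x = (-1/9), and C = -7/8.


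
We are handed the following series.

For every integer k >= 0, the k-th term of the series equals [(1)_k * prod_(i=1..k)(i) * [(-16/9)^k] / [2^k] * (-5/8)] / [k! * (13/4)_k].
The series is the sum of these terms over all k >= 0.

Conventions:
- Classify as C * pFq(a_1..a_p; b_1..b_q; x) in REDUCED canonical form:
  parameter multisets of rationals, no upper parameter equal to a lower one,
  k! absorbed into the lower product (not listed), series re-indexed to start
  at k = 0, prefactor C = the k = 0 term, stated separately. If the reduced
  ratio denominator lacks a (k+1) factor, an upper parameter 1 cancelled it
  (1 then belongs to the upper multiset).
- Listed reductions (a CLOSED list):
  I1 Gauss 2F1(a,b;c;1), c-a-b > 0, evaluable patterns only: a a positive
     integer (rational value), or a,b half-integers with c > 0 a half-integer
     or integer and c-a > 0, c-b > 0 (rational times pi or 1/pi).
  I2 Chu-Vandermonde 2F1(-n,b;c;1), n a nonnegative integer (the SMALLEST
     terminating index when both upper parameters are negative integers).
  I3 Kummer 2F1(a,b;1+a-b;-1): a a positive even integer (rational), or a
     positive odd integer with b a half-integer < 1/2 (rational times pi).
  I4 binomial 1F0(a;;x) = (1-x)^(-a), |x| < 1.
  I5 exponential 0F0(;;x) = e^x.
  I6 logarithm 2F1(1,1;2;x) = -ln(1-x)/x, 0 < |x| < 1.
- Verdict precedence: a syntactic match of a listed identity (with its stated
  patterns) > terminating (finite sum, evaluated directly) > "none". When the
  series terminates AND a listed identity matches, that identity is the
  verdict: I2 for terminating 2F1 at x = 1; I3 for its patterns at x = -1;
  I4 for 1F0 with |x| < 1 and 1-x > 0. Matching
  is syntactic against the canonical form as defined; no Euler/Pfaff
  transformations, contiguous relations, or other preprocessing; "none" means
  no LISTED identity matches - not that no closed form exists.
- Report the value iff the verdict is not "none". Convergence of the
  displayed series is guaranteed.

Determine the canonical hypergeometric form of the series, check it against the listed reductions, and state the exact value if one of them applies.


First insight: t_0 being -5/8, the running product (C = -5/8) telescopes to a rising factorial.
Step ratio: r(k) = (-8/9) * (k+1) (k+1) / [(k+13/4) (k+1)] - poly over poly, x = (-8/9) from leading terms; C = -5/8 at k = 0.

x = -8/9 here; the reduced form reads 2F1, upper {1, 1}, lower {13/4}, C = -5/8. Verdict: none. A 2F1 with upper {1, 1} fits none of I1-I6 at x = -8/9; the sum runs forever.


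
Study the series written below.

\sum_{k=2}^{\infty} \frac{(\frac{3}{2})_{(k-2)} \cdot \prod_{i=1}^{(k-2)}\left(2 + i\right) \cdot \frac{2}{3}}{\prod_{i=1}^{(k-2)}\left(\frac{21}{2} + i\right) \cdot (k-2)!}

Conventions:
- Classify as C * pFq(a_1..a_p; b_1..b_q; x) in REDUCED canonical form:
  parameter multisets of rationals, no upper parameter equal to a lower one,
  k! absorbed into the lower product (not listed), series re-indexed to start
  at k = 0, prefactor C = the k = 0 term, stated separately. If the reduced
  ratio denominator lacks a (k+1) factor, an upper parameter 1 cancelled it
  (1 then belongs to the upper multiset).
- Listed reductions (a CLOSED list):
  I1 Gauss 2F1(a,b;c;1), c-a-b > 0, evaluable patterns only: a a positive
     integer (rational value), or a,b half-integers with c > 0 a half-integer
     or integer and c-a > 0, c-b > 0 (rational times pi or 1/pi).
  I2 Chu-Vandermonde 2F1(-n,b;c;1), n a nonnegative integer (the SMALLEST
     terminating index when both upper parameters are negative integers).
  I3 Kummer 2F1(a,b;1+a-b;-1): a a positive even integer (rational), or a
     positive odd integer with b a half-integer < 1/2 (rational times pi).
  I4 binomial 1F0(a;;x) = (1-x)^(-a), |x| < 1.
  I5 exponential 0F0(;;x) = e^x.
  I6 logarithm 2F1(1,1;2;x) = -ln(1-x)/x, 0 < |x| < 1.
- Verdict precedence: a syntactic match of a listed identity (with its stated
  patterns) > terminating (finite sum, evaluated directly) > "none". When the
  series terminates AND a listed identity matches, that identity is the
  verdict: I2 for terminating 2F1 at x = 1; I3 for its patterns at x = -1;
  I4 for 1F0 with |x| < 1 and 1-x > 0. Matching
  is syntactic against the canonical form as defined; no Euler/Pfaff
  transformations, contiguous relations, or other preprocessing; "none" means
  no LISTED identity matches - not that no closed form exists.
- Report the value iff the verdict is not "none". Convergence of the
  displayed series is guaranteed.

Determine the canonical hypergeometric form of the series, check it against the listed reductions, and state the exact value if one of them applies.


x = 1 here; the reduced form reads 2F1, upper {\frac{3}{2}, 3}, lower {\frac{23}{2}}, C = \frac{2}{3}. Verdict: the Gauss summation I1 applies (x = 1: the Gamma ratio telescopes since c-a-b = 7 > 0 and a = 3 in Z>0). Value: \frac{323}{288}.

Structural cue: with t_0 = \frac{2}{3}, the running product (prefactor 2/3) telescopes to a rising factorial.
Consecutive-term ratio: r(k) = 1 * (k+\frac{3}{2}) (k+3) / [(k+\frac{23}{2}) (k+1)] - rational in k. x = 1; t_0 = \frac{2}{3}; negate the roots.


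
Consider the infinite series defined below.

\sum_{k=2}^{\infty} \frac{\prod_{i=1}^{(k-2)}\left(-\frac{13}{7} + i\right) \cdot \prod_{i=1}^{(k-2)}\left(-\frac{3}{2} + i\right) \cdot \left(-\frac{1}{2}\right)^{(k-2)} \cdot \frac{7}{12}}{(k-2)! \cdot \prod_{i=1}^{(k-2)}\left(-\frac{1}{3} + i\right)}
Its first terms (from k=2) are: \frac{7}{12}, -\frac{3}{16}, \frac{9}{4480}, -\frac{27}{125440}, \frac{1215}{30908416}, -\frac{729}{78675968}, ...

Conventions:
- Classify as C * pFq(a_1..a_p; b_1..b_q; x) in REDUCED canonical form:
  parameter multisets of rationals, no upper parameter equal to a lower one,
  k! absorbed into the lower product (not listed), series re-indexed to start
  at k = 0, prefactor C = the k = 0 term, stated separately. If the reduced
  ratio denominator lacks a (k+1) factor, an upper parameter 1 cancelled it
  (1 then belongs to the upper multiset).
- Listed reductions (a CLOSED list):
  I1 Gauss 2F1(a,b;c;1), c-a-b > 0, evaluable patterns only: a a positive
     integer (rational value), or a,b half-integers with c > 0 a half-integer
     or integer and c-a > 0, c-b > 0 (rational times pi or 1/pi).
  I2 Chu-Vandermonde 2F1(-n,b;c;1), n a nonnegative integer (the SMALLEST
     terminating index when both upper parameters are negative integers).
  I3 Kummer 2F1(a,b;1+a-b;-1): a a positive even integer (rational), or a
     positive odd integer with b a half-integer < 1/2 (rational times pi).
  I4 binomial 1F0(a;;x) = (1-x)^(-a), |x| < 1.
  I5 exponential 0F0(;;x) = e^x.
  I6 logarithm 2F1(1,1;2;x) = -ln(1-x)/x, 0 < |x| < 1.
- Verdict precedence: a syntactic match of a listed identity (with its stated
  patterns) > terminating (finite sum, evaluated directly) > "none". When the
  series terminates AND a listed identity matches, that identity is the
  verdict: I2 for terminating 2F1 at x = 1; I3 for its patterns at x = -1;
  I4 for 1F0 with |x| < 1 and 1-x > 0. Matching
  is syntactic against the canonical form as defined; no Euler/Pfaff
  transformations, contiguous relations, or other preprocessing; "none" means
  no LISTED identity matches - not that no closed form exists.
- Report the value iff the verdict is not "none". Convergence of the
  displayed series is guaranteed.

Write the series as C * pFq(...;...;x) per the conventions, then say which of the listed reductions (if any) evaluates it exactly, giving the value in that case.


x = -\frac{1}{2} here; the reduced form reads 2F1, upper {-\frac{6}{7}, -\frac{1}{2}}, lower {\frac{2}{3}}, C = \frac{7}{12}. Verdict: none here - no I1-I6 shape fits x = -\frac{1}{2} with lower {\frac{2}{3}}.

Key observation: with t_0 = \frac{7}{12}, the running product (C = 7/12) telescopes to a rising factorial.
Consecutive-term ratio: r(k) = -\frac{1}{2} * (k-\frac{6}{7}) (k-\frac{1}{2}) / [(k+\frac{2}{3}) (k+1)] - poly over poly, x = -\frac{1}{2} from leading terms; C = \frac{7}{12} at k = 0.


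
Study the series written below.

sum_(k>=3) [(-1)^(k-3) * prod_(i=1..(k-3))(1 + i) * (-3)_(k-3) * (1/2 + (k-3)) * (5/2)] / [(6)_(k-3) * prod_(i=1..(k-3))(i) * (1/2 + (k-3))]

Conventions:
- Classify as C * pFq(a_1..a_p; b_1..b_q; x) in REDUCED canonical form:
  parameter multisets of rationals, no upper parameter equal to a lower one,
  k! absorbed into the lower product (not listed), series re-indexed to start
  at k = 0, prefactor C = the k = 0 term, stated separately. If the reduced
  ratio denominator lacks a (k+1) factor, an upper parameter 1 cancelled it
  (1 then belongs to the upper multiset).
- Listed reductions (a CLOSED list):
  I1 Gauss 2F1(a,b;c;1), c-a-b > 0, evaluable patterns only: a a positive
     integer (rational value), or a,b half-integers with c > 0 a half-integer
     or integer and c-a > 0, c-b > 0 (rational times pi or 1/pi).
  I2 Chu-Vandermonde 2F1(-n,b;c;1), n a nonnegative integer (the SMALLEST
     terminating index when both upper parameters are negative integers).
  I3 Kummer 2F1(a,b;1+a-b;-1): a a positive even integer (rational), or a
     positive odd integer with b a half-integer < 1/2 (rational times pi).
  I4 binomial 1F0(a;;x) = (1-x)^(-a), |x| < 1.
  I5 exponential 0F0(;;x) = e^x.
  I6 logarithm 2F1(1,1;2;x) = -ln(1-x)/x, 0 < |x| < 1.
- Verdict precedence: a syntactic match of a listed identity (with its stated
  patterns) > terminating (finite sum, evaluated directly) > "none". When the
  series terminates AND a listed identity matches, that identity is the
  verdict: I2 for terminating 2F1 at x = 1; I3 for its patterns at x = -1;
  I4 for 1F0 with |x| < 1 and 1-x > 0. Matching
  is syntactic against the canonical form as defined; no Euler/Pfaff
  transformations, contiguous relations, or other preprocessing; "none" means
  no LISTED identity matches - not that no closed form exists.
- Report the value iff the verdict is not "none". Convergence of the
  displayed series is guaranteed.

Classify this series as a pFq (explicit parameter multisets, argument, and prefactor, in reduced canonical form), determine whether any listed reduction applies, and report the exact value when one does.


Prefactor 5/2, argument -1: 2F1 with upper {-3, 2} over lower {6}. Verdict: this is the Kummer evaluation I3 (x = -1; c = 6 equals 1+a-b for upper {-3, 2}: listed pattern). Exact value: 25/4.

The tell: t_0 being 5/2, the product of the first k integers (C = 5/2, x = -1) is k!.
Term ratio: r(k) = (-1) * (k-3) (k+2) / [(k+6) (k+1)] ; factor over Q: parameters, x = (-1), and C = 5/2.


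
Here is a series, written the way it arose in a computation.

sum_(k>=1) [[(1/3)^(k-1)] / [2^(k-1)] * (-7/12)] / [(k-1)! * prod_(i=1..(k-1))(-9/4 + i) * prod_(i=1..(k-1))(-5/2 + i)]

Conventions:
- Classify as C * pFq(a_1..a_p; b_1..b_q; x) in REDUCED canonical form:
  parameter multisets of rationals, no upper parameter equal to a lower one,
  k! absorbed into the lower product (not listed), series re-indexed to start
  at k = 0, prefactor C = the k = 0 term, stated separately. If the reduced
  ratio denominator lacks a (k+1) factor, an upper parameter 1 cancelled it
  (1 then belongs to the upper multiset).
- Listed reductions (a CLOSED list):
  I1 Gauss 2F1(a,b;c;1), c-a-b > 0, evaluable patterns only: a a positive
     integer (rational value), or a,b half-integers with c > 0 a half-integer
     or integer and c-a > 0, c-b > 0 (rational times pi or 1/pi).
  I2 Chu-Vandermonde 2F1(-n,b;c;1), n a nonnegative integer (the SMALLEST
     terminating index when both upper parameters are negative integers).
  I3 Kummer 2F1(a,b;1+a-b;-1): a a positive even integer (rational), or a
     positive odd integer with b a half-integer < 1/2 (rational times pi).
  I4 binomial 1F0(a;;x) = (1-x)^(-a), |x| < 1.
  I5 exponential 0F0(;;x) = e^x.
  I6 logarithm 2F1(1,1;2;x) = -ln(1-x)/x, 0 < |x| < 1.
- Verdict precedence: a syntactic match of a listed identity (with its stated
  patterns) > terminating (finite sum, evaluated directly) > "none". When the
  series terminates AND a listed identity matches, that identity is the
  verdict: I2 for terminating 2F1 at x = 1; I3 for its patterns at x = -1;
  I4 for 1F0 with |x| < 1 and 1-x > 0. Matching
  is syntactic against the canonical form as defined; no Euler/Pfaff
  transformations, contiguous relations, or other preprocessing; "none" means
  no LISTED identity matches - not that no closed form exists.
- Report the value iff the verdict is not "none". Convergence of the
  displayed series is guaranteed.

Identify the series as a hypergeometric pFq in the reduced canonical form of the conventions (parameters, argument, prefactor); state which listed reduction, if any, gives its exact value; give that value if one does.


Reduced: x = 1/6, 0F2, upper = {-}, lower = {-3/2, -5/4}, C = -7/12. Verdict: no listed reduction: x = 1/6 and upper {-} fail every I1-I6 pattern.

Key observation: with t_0 = -7/12, the two k-th powers (C = -7/12, x = 1/6) combine into one argument.
Step ratio: r(k) = (1/6) * 1 / [(k-3/2) (k-5/4) (k+1)] - rational; roots negated = parameters, x = (1/6), C = -7/12.


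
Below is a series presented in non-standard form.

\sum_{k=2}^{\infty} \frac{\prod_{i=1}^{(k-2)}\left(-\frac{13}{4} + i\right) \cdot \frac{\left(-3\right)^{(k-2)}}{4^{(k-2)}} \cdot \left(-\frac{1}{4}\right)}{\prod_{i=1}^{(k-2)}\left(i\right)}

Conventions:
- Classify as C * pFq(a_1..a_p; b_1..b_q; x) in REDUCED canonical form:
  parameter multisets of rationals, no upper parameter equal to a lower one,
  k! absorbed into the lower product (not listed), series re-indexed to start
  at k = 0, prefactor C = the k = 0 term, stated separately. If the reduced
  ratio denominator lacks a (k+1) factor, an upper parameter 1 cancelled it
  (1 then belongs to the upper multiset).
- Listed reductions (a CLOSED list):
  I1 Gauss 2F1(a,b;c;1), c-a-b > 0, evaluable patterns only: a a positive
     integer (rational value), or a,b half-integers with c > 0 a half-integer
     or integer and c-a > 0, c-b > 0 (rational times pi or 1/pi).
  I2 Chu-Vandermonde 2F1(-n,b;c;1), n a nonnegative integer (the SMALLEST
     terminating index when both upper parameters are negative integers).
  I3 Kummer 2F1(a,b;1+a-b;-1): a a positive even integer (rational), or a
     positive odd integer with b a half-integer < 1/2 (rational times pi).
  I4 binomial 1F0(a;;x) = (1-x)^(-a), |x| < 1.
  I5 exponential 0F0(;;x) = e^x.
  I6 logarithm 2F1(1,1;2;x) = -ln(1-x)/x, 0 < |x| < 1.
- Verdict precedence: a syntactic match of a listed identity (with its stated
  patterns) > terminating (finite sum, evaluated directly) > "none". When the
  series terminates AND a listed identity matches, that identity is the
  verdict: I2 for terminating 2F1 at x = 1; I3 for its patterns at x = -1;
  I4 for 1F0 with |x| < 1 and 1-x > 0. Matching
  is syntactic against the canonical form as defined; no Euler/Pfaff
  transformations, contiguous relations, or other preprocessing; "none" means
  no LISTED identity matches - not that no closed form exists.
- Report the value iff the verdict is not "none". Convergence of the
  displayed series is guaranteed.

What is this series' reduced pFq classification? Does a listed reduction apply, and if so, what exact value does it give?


This is -\frac{1}{4} * 1F0(-\frac{9}{4}; -; -\frac{3}{4}) in reduced canonical form. Verdict: the I4 binomial reduction applies (the 1F0 binomial series: exponent 9/4, x = -\frac{3}{4}). Exact value: \left(-\frac{1}{4}\right) \cdot \left(\frac{7}{4}\right)^{\frac{9}{4}}.

Key step: with t_0 = -\frac{1}{4}, the two geometric factors (C = -1/4) combine into one argument.
Step ratio: r(k) = -\frac{3}{4} * (k-\frac{9}{4}) / [(k+1)] - rational; roots negated = parameters, x = -\frac{3}{4}, C = -\frac{1}{4}.


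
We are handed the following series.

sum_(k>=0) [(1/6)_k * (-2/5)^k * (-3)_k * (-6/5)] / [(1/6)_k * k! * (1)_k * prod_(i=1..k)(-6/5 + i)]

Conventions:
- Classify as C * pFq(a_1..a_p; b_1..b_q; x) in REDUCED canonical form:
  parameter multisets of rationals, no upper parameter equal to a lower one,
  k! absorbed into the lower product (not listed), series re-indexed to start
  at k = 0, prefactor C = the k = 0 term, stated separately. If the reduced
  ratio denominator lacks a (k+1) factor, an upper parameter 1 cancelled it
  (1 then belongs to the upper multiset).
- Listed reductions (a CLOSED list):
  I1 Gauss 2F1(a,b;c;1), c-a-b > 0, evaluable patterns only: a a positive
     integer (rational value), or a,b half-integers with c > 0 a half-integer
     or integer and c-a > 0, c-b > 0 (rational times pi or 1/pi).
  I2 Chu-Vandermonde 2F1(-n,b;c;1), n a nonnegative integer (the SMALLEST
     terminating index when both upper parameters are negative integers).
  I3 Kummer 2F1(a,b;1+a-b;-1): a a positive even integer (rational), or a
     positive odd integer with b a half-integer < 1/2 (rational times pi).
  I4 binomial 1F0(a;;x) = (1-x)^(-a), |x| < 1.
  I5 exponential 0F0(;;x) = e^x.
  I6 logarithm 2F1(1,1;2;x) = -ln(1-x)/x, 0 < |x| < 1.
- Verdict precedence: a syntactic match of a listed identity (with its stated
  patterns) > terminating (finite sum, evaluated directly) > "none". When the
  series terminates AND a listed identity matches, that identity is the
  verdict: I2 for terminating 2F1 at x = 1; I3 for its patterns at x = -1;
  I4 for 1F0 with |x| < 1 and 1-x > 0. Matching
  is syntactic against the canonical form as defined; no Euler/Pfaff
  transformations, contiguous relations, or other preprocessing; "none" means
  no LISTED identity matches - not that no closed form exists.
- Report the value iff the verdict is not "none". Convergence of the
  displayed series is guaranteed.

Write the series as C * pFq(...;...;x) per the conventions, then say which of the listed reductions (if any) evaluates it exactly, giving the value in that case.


The series (x = -2/5) is 1F2: upper {-3}, lower {-1/5, 1}, prefactor -6/5. Verdict: terminating (-3 upstairs). 4 nonzero terms in all; added directly. Value: 353/45.

First insight: from the first term -6/5: the lower running product (C = -6/5, x = -2/5) is a rising factorial.
Ratio: r(k) = (-2/5) * (k-3) / [(k-1/5) (k+1) (k+1)] - rational; roots negated = parameters, x = (-2/5), C = -6/5.
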